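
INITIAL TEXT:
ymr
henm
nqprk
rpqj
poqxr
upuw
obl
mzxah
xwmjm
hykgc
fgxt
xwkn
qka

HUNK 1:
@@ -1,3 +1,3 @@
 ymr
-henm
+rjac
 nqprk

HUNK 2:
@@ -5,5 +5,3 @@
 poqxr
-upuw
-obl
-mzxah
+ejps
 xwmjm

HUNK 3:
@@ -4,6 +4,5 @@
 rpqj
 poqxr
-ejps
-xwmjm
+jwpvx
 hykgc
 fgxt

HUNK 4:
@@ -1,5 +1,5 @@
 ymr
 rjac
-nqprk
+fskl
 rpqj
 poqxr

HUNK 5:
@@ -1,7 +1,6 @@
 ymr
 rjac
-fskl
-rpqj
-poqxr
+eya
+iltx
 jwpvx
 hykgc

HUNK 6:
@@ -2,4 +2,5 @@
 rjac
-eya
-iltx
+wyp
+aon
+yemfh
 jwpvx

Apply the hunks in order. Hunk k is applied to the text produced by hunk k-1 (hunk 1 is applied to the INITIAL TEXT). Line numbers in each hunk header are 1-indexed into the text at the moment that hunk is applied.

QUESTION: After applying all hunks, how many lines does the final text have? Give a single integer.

Hunk 1: at line 1 remove [henm] add [rjac] -> 13 lines: ymr rjac nqprk rpqj poqxr upuw obl mzxah xwmjm hykgc fgxt xwkn qka
Hunk 2: at line 5 remove [upuw,obl,mzxah] add [ejps] -> 11 lines: ymr rjac nqprk rpqj poqxr ejps xwmjm hykgc fgxt xwkn qka
Hunk 3: at line 4 remove [ejps,xwmjm] add [jwpvx] -> 10 lines: ymr rjac nqprk rpqj poqxr jwpvx hykgc fgxt xwkn qka
Hunk 4: at line 1 remove [nqprk] add [fskl] -> 10 lines: ymr rjac fskl rpqj poqxr jwpvx hykgc fgxt xwkn qka
Hunk 5: at line 1 remove [fskl,rpqj,poqxr] add [eya,iltx] -> 9 lines: ymr rjac eya iltx jwpvx hykgc fgxt xwkn qka
Hunk 6: at line 2 remove [eya,iltx] add [wyp,aon,yemfh] -> 10 lines: ymr rjac wyp aon yemfh jwpvx hykgc fgxt xwkn qka
Final line count: 10

Answer: 10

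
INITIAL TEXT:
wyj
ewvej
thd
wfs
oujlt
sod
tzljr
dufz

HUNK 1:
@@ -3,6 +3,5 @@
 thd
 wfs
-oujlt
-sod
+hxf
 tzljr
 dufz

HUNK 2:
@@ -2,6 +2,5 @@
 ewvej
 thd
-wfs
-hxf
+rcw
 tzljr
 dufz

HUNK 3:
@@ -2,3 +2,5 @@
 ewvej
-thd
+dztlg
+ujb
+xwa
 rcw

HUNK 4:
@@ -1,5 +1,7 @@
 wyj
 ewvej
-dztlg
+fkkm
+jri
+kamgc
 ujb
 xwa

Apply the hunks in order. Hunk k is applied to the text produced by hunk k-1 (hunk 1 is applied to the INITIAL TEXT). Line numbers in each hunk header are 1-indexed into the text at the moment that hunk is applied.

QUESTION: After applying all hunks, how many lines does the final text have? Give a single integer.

Hunk 1: at line 3 remove [oujlt,sod] add [hxf] -> 7 lines: wyj ewvej thd wfs hxf tzljr dufz
Hunk 2: at line 2 remove [wfs,hxf] add [rcw] -> 6 lines: wyj ewvej thd rcw tzljr dufz
Hunk 3: at line 2 remove [thd] add [dztlg,ujb,xwa] -> 8 lines: wyj ewvej dztlg ujb xwa rcw tzljr dufz
Hunk 4: at line 1 remove [dztlg] add [fkkm,jri,kamgc] -> 10 lines: wyj ewvej fkkm jri kamgc ujb xwa rcw tzljr dufz
Final line count: 10

Answer: 10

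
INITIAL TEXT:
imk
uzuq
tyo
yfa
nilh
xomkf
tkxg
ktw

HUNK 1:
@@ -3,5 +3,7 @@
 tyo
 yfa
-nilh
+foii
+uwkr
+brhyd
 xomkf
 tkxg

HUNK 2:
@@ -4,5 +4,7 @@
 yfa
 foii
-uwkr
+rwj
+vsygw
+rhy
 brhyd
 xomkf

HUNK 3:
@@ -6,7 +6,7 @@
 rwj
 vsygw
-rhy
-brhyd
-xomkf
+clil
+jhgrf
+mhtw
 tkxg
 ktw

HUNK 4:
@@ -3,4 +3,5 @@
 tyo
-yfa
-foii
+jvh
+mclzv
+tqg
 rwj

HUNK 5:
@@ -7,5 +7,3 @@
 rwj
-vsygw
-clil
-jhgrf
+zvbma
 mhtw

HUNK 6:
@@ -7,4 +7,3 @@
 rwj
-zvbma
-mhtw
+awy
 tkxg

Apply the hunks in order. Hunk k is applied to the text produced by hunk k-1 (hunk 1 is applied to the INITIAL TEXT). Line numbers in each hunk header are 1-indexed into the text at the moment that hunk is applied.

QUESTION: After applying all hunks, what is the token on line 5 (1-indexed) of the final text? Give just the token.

Hunk 1: at line 3 remove [nilh] add [foii,uwkr,brhyd] -> 10 lines: imk uzuq tyo yfa foii uwkr brhyd xomkf tkxg ktw
Hunk 2: at line 4 remove [uwkr] add [rwj,vsygw,rhy] -> 12 lines: imk uzuq tyo yfa foii rwj vsygw rhy brhyd xomkf tkxg ktw
Hunk 3: at line 6 remove [rhy,brhyd,xomkf] add [clil,jhgrf,mhtw] -> 12 lines: imk uzuq tyo yfa foii rwj vsygw clil jhgrf mhtw tkxg ktw
Hunk 4: at line 3 remove [yfa,foii] add [jvh,mclzv,tqg] -> 13 lines: imk uzuq tyo jvh mclzv tqg rwj vsygw clil jhgrf mhtw tkxg ktw
Hunk 5: at line 7 remove [vsygw,clil,jhgrf] add [zvbma] -> 11 lines: imk uzuq tyo jvh mclzv tqg rwj zvbma mhtw tkxg ktw
Hunk 6: at line 7 remove [zvbma,mhtw] add [awy] -> 10 lines: imk uzuq tyo jvh mclzv tqg rwj awy tkxg ktw
Final line 5: mclzv

Answer: mclzv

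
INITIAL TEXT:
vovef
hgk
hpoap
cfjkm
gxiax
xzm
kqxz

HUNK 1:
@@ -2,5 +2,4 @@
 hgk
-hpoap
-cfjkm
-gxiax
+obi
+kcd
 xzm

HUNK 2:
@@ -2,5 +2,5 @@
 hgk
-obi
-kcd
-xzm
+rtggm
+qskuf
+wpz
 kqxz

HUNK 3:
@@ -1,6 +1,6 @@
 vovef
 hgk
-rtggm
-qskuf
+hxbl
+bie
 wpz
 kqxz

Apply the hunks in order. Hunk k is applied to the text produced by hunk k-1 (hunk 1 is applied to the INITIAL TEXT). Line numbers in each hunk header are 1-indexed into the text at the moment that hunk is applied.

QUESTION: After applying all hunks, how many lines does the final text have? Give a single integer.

Hunk 1: at line 2 remove [hpoap,cfjkm,gxiax] add [obi,kcd] -> 6 lines: vovef hgk obi kcd xzm kqxz
Hunk 2: at line 2 remove [obi,kcd,xzm] add [rtggm,qskuf,wpz] -> 6 lines: vovef hgk rtggm qskuf wpz kqxz
Hunk 3: at line 1 remove [rtggm,qskuf] add [hxbl,bie] -> 6 lines: vovef hgk hxbl bie wpz kqxz
Final line count: 6

Answer: 6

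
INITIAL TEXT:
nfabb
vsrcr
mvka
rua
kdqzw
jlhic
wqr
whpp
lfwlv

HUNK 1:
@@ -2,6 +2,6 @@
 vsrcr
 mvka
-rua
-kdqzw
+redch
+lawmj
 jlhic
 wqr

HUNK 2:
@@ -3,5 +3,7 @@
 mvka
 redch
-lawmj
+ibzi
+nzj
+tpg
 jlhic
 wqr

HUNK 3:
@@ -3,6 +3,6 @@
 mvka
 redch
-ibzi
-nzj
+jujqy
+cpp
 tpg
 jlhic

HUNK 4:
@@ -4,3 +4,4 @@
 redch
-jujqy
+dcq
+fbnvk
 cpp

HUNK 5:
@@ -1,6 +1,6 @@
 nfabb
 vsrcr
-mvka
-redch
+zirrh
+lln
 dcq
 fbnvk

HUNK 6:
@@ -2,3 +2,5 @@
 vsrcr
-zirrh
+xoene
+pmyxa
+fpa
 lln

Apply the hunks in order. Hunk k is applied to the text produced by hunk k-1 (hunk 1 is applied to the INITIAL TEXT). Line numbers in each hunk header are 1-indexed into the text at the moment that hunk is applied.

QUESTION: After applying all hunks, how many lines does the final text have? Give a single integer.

Hunk 1: at line 2 remove [rua,kdqzw] add [redch,lawmj] -> 9 lines: nfabb vsrcr mvka redch lawmj jlhic wqr whpp lfwlv
Hunk 2: at line 3 remove [lawmj] add [ibzi,nzj,tpg] -> 11 lines: nfabb vsrcr mvka redch ibzi nzj tpg jlhic wqr whpp lfwlv
Hunk 3: at line 3 remove [ibzi,nzj] add [jujqy,cpp] -> 11 lines: nfabb vsrcr mvka redch jujqy cpp tpg jlhic wqr whpp lfwlv
Hunk 4: at line 4 remove [jujqy] add [dcq,fbnvk] -> 12 lines: nfabb vsrcr mvka redch dcq fbnvk cpp tpg jlhic wqr whpp lfwlv
Hunk 5: at line 1 remove [mvka,redch] add [zirrh,lln] -> 12 lines: nfabb vsrcr zirrh lln dcq fbnvk cpp tpg jlhic wqr whpp lfwlv
Hunk 6: at line 2 remove [zirrh] add [xoene,pmyxa,fpa] -> 14 lines: nfabb vsrcr xoene pmyxa fpa lln dcq fbnvk cpp tpg jlhic wqr whpp lfwlv
Final line count: 14

Answer: 14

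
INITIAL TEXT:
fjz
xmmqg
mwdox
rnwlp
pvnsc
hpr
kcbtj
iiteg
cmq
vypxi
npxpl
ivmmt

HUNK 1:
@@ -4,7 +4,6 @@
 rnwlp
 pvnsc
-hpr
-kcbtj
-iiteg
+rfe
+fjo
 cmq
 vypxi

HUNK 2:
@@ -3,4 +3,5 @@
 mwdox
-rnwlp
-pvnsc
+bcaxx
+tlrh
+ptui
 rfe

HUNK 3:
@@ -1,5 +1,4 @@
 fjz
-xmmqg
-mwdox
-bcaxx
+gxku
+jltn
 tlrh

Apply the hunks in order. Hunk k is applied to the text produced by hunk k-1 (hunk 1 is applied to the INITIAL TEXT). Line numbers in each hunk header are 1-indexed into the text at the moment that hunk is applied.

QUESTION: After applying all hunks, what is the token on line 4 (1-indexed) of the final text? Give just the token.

Answer: tlrh

Derivation:
Hunk 1: at line 4 remove [hpr,kcbtj,iiteg] add [rfe,fjo] -> 11 lines: fjz xmmqg mwdox rnwlp pvnsc rfe fjo cmq vypxi npxpl ivmmt
Hunk 2: at line 3 remove [rnwlp,pvnsc] add [bcaxx,tlrh,ptui] -> 12 lines: fjz xmmqg mwdox bcaxx tlrh ptui rfe fjo cmq vypxi npxpl ivmmt
Hunk 3: at line 1 remove [xmmqg,mwdox,bcaxx] add [gxku,jltn] -> 11 lines: fjz gxku jltn tlrh ptui rfe fjo cmq vypxi npxpl ivmmt
Final line 4: tlrh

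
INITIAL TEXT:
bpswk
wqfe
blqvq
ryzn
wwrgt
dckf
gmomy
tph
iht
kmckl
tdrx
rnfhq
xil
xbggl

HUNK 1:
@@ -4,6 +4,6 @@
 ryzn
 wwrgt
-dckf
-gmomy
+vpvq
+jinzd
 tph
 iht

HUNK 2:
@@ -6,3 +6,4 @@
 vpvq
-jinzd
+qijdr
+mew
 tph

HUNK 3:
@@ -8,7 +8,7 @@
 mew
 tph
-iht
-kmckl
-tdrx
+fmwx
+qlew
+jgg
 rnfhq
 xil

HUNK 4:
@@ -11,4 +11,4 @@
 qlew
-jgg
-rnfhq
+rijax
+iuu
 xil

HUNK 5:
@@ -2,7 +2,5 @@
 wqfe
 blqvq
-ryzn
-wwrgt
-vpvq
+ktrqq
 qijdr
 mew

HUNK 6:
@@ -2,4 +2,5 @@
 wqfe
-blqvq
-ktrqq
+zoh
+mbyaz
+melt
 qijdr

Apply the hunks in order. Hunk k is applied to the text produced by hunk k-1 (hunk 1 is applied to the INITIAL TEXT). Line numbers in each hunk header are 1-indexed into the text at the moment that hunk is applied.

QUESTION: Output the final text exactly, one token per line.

Answer: bpswk
wqfe
zoh
mbyaz
melt
qijdr
mew
tph
fmwx
qlew
rijax
iuu
xil
xbggl

Derivation:
Hunk 1: at line 4 remove [dckf,gmomy] add [vpvq,jinzd] -> 14 lines: bpswk wqfe blqvq ryzn wwrgt vpvq jinzd tph iht kmckl tdrx rnfhq xil xbggl
Hunk 2: at line 6 remove [jinzd] add [qijdr,mew] -> 15 lines: bpswk wqfe blqvq ryzn wwrgt vpvq qijdr mew tph iht kmckl tdrx rnfhq xil xbggl
Hunk 3: at line 8 remove [iht,kmckl,tdrx] add [fmwx,qlew,jgg] -> 15 lines: bpswk wqfe blqvq ryzn wwrgt vpvq qijdr mew tph fmwx qlew jgg rnfhq xil xbggl
Hunk 4: at line 11 remove [jgg,rnfhq] add [rijax,iuu] -> 15 lines: bpswk wqfe blqvq ryzn wwrgt vpvq qijdr mew tph fmwx qlew rijax iuu xil xbggl
Hunk 5: at line 2 remove [ryzn,wwrgt,vpvq] add [ktrqq] -> 13 lines: bpswk wqfe blqvq ktrqq qijdr mew tph fmwx qlew rijax iuu xil xbggl
Hunk 6: at line 2 remove [blqvq,ktrqq] add [zoh,mbyaz,melt] -> 14 lines: bpswk wqfe zoh mbyaz melt qijdr mew tph fmwx qlew rijax iuu xil xbggl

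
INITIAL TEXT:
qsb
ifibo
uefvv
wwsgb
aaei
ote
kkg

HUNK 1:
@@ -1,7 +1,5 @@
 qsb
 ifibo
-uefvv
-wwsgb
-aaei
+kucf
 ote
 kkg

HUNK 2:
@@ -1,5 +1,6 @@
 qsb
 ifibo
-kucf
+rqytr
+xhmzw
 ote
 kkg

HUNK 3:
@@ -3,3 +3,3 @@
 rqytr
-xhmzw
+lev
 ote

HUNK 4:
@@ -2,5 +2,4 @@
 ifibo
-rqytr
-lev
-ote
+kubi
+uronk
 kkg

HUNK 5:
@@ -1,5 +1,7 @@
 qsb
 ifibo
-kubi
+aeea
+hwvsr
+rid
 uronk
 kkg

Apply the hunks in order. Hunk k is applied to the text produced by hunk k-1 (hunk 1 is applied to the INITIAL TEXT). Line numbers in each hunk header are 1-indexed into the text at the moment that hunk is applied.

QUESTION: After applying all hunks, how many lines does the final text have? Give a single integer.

Answer: 7

Derivation:
Hunk 1: at line 1 remove [uefvv,wwsgb,aaei] add [kucf] -> 5 lines: qsb ifibo kucf ote kkg
Hunk 2: at line 1 remove [kucf] add [rqytr,xhmzw] -> 6 lines: qsb ifibo rqytr xhmzw ote kkg
Hunk 3: at line 3 remove [xhmzw] add [lev] -> 6 lines: qsb ifibo rqytr lev ote kkg
Hunk 4: at line 2 remove [rqytr,lev,ote] add [kubi,uronk] -> 5 lines: qsb ifibo kubi uronk kkg
Hunk 5: at line 1 remove [kubi] add [aeea,hwvsr,rid] -> 7 lines: qsb ifibo aeea hwvsr rid uronk kkg
Final line count: 7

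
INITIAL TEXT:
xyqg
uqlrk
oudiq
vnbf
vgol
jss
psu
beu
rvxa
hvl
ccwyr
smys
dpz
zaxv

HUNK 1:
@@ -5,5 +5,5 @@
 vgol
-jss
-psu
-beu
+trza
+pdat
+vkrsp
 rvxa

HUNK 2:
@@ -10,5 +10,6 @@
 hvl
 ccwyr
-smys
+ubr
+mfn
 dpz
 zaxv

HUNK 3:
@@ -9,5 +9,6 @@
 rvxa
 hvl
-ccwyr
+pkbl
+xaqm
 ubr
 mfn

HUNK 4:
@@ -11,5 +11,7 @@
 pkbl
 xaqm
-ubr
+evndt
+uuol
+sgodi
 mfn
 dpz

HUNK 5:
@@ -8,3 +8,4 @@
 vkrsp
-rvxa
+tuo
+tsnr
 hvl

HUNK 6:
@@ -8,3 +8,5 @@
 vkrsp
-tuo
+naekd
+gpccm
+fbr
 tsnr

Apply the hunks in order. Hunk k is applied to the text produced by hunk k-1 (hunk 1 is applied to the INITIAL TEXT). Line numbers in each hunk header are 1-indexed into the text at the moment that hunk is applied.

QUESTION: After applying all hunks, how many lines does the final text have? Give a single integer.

Hunk 1: at line 5 remove [jss,psu,beu] add [trza,pdat,vkrsp] -> 14 lines: xyqg uqlrk oudiq vnbf vgol trza pdat vkrsp rvxa hvl ccwyr smys dpz zaxv
Hunk 2: at line 10 remove [smys] add [ubr,mfn] -> 15 lines: xyqg uqlrk oudiq vnbf vgol trza pdat vkrsp rvxa hvl ccwyr ubr mfn dpz zaxv
Hunk 3: at line 9 remove [ccwyr] add [pkbl,xaqm] -> 16 lines: xyqg uqlrk oudiq vnbf vgol trza pdat vkrsp rvxa hvl pkbl xaqm ubr mfn dpz zaxv
Hunk 4: at line 11 remove [ubr] add [evndt,uuol,sgodi] -> 18 lines: xyqg uqlrk oudiq vnbf vgol trza pdat vkrsp rvxa hvl pkbl xaqm evndt uuol sgodi mfn dpz zaxv
Hunk 5: at line 8 remove [rvxa] add [tuo,tsnr] -> 19 lines: xyqg uqlrk oudiq vnbf vgol trza pdat vkrsp tuo tsnr hvl pkbl xaqm evndt uuol sgodi mfn dpz zaxv
Hunk 6: at line 8 remove [tuo] add [naekd,gpccm,fbr] -> 21 lines: xyqg uqlrk oudiq vnbf vgol trza pdat vkrsp naekd gpccm fbr tsnr hvl pkbl xaqm evndt uuol sgodi mfn dpz zaxv
Final line count: 21

Answer: 21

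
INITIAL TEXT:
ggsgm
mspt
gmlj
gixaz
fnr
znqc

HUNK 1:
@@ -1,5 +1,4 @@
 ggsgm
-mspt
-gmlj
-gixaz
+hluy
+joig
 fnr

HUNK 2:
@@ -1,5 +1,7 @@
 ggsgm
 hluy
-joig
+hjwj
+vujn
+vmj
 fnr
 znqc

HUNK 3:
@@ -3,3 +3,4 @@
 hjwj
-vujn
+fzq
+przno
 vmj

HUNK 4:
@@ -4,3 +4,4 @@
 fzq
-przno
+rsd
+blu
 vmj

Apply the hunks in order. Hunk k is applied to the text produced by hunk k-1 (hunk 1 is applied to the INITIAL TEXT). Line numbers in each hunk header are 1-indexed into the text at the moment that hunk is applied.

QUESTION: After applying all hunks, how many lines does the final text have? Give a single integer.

Answer: 9

Derivation:
Hunk 1: at line 1 remove [mspt,gmlj,gixaz] add [hluy,joig] -> 5 lines: ggsgm hluy joig fnr znqc
Hunk 2: at line 1 remove [joig] add [hjwj,vujn,vmj] -> 7 lines: ggsgm hluy hjwj vujn vmj fnr znqc
Hunk 3: at line 3 remove [vujn] add [fzq,przno] -> 8 lines: ggsgm hluy hjwj fzq przno vmj fnr znqc
Hunk 4: at line 4 remove [przno] add [rsd,blu] -> 9 lines: ggsgm hluy hjwj fzq rsd blu vmj fnr znqc
Final line count: 9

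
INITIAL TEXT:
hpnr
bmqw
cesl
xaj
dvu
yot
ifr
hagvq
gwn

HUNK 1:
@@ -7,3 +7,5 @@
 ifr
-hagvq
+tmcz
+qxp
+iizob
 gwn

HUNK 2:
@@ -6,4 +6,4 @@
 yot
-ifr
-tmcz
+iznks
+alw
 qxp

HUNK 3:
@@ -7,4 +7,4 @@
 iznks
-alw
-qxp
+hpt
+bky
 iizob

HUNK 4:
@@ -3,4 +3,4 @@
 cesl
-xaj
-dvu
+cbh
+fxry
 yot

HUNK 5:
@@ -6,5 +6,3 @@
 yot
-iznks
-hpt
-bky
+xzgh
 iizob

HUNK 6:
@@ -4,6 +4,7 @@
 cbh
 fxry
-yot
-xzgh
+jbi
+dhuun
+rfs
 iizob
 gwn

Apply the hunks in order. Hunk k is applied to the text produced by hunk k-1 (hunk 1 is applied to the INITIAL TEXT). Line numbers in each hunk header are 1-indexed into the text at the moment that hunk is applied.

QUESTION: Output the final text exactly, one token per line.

Answer: hpnr
bmqw
cesl
cbh
fxry
jbi
dhuun
rfs
iizob
gwn

Derivation:
Hunk 1: at line 7 remove [hagvq] add [tmcz,qxp,iizob] -> 11 lines: hpnr bmqw cesl xaj dvu yot ifr tmcz qxp iizob gwn
Hunk 2: at line 6 remove [ifr,tmcz] add [iznks,alw] -> 11 lines: hpnr bmqw cesl xaj dvu yot iznks alw qxp iizob gwn
Hunk 3: at line 7 remove [alw,qxp] add [hpt,bky] -> 11 lines: hpnr bmqw cesl xaj dvu yot iznks hpt bky iizob gwn
Hunk 4: at line 3 remove [xaj,dvu] add [cbh,fxry] -> 11 lines: hpnr bmqw cesl cbh fxry yot iznks hpt bky iizob gwn
Hunk 5: at line 6 remove [iznks,hpt,bky] add [xzgh] -> 9 lines: hpnr bmqw cesl cbh fxry yot xzgh iizob gwn
Hunk 6: at line 4 remove [yot,xzgh] add [jbi,dhuun,rfs] -> 10 lines: hpnr bmqw cesl cbh fxry jbi dhuun rfs iizob gwn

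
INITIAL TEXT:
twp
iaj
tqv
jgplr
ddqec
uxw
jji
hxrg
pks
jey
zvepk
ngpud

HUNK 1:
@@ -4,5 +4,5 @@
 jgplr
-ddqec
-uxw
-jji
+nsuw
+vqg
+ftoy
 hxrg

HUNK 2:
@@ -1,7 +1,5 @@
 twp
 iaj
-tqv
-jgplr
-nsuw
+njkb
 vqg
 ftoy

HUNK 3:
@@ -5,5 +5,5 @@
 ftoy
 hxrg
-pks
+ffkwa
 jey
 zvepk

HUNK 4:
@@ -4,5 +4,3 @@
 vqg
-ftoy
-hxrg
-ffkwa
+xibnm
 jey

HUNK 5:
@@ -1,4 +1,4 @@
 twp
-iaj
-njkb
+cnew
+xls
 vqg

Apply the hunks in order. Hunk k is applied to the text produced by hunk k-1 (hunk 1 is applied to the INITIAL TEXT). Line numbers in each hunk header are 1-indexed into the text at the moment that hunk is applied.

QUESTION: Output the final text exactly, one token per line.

Hunk 1: at line 4 remove [ddqec,uxw,jji] add [nsuw,vqg,ftoy] -> 12 lines: twp iaj tqv jgplr nsuw vqg ftoy hxrg pks jey zvepk ngpud
Hunk 2: at line 1 remove [tqv,jgplr,nsuw] add [njkb] -> 10 lines: twp iaj njkb vqg ftoy hxrg pks jey zvepk ngpud
Hunk 3: at line 5 remove [pks] add [ffkwa] -> 10 lines: twp iaj njkb vqg ftoy hxrg ffkwa jey zvepk ngpud
Hunk 4: at line 4 remove [ftoy,hxrg,ffkwa] add [xibnm] -> 8 lines: twp iaj njkb vqg xibnm jey zvepk ngpud
Hunk 5: at line 1 remove [iaj,njkb] add [cnew,xls] -> 8 lines: twp cnew xls vqg xibnm jey zvepk ngpud

Answer: twp
cnew
xls
vqg
xibnm
jey
zvepk
ngpud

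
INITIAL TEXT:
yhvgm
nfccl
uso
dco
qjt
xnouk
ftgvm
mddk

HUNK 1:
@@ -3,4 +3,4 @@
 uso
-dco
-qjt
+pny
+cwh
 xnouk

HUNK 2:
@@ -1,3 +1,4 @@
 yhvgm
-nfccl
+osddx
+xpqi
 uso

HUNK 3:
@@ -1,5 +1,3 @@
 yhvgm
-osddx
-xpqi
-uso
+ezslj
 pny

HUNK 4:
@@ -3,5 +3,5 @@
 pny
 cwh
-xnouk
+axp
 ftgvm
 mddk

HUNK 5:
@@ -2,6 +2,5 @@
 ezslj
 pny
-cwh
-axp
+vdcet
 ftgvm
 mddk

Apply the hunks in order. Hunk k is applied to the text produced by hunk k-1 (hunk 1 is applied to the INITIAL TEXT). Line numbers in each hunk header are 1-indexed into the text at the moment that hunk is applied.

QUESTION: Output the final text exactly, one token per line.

Answer: yhvgm
ezslj
pny
vdcet
ftgvm
mddk

Derivation:
Hunk 1: at line 3 remove [dco,qjt] add [pny,cwh] -> 8 lines: yhvgm nfccl uso pny cwh xnouk ftgvm mddk
Hunk 2: at line 1 remove [nfccl] add [osddx,xpqi] -> 9 lines: yhvgm osddx xpqi uso pny cwh xnouk ftgvm mddk
Hunk 3: at line 1 remove [osddx,xpqi,uso] add [ezslj] -> 7 lines: yhvgm ezslj pny cwh xnouk ftgvm mddk
Hunk 4: at line 3 remove [xnouk] add [axp] -> 7 lines: yhvgm ezslj pny cwh axp ftgvm mddk
Hunk 5: at line 2 remove [cwh,axp] add [vdcet] -> 6 lines: yhvgm ezslj pny vdcet ftgvm mddk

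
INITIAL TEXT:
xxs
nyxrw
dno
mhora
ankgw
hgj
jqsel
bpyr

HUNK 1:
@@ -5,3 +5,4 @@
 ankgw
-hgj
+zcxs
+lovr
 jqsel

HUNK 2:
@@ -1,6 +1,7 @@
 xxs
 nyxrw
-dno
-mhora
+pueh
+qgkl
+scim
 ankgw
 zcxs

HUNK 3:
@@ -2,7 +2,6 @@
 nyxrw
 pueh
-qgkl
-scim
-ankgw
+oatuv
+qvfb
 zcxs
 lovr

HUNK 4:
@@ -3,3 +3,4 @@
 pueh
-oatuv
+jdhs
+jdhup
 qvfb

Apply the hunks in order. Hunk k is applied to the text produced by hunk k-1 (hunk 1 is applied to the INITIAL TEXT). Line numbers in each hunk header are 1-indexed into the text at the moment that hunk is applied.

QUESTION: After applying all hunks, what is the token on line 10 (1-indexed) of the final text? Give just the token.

Hunk 1: at line 5 remove [hgj] add [zcxs,lovr] -> 9 lines: xxs nyxrw dno mhora ankgw zcxs lovr jqsel bpyr
Hunk 2: at line 1 remove [dno,mhora] add [pueh,qgkl,scim] -> 10 lines: xxs nyxrw pueh qgkl scim ankgw zcxs lovr jqsel bpyr
Hunk 3: at line 2 remove [qgkl,scim,ankgw] add [oatuv,qvfb] -> 9 lines: xxs nyxrw pueh oatuv qvfb zcxs lovr jqsel bpyr
Hunk 4: at line 3 remove [oatuv] add [jdhs,jdhup] -> 10 lines: xxs nyxrw pueh jdhs jdhup qvfb zcxs lovr jqsel bpyr
Final line 10: bpyr

Answer: bpyr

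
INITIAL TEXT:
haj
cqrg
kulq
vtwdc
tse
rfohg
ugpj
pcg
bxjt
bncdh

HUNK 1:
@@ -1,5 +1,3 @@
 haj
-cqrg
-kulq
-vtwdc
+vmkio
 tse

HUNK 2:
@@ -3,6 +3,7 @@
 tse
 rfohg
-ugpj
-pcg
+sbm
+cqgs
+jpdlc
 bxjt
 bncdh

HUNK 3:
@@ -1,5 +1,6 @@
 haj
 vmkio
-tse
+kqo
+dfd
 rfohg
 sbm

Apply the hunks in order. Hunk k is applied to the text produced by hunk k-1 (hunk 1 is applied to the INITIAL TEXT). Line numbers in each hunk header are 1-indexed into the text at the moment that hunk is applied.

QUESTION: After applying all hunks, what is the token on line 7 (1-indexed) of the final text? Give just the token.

Answer: cqgs

Derivation:
Hunk 1: at line 1 remove [cqrg,kulq,vtwdc] add [vmkio] -> 8 lines: haj vmkio tse rfohg ugpj pcg bxjt bncdh
Hunk 2: at line 3 remove [ugpj,pcg] add [sbm,cqgs,jpdlc] -> 9 lines: haj vmkio tse rfohg sbm cqgs jpdlc bxjt bncdh
Hunk 3: at line 1 remove [tse] add [kqo,dfd] -> 10 lines: haj vmkio kqo dfd rfohg sbm cqgs jpdlc bxjt bncdh
Final line 7: cqgs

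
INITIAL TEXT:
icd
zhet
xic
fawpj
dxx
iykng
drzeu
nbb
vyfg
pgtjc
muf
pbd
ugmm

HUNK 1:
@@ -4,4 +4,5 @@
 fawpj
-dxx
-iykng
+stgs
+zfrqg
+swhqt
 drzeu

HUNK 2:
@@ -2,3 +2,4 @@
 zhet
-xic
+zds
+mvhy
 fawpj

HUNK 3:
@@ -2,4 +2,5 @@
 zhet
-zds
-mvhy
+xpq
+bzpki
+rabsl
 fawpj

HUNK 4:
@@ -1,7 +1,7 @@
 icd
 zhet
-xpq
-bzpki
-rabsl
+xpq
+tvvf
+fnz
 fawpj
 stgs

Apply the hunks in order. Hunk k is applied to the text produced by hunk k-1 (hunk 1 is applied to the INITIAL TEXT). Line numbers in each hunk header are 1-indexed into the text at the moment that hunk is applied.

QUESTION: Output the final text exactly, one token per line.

Answer: icd
zhet
xpq
tvvf
fnz
fawpj
stgs
zfrqg
swhqt
drzeu
nbb
vyfg
pgtjc
muf
pbd
ugmm

Derivation:
Hunk 1: at line 4 remove [dxx,iykng] add [stgs,zfrqg,swhqt] -> 14 lines: icd zhet xic fawpj stgs zfrqg swhqt drzeu nbb vyfg pgtjc muf pbd ugmm
Hunk 2: at line 2 remove [xic] add [zds,mvhy] -> 15 lines: icd zhet zds mvhy fawpj stgs zfrqg swhqt drzeu nbb vyfg pgtjc muf pbd ugmm
Hunk 3: at line 2 remove [zds,mvhy] add [xpq,bzpki,rabsl] -> 16 lines: icd zhet xpq bzpki rabsl fawpj stgs zfrqg swhqt drzeu nbb vyfg pgtjc muf pbd ugmm
Hunk 4: at line 1 remove [xpq,bzpki,rabsl] add [xpq,tvvf,fnz] -> 16 lines: icd zhet xpq tvvf fnz fawpj stgs zfrqg swhqt drzeu nbb vyfg pgtjc muf pbd ugmm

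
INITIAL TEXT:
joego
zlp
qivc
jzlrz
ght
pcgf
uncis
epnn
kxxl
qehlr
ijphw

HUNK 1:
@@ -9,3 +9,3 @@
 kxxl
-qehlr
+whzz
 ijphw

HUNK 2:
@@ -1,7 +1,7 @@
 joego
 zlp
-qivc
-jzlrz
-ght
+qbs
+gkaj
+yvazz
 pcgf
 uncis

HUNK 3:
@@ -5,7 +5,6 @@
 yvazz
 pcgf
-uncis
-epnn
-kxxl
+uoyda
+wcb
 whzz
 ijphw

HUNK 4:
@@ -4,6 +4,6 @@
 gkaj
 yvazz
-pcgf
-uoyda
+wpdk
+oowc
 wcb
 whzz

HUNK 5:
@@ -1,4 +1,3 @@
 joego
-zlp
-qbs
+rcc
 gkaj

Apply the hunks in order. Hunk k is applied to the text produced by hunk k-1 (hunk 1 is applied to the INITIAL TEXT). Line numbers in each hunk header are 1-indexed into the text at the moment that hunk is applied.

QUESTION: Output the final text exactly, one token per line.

Answer: joego
rcc
gkaj
yvazz
wpdk
oowc
wcb
whzz
ijphw

Derivation:
Hunk 1: at line 9 remove [qehlr] add [whzz] -> 11 lines: joego zlp qivc jzlrz ght pcgf uncis epnn kxxl whzz ijphw
Hunk 2: at line 1 remove [qivc,jzlrz,ght] add [qbs,gkaj,yvazz] -> 11 lines: joego zlp qbs gkaj yvazz pcgf uncis epnn kxxl whzz ijphw
Hunk 3: at line 5 remove [uncis,epnn,kxxl] add [uoyda,wcb] -> 10 lines: joego zlp qbs gkaj yvazz pcgf uoyda wcb whzz ijphw
Hunk 4: at line 4 remove [pcgf,uoyda] add [wpdk,oowc] -> 10 lines: joego zlp qbs gkaj yvazz wpdk oowc wcb whzz ijphw
Hunk 5: at line 1 remove [zlp,qbs] add [rcc] -> 9 lines: joego rcc gkaj yvazz wpdk oowc wcb whzz ijphw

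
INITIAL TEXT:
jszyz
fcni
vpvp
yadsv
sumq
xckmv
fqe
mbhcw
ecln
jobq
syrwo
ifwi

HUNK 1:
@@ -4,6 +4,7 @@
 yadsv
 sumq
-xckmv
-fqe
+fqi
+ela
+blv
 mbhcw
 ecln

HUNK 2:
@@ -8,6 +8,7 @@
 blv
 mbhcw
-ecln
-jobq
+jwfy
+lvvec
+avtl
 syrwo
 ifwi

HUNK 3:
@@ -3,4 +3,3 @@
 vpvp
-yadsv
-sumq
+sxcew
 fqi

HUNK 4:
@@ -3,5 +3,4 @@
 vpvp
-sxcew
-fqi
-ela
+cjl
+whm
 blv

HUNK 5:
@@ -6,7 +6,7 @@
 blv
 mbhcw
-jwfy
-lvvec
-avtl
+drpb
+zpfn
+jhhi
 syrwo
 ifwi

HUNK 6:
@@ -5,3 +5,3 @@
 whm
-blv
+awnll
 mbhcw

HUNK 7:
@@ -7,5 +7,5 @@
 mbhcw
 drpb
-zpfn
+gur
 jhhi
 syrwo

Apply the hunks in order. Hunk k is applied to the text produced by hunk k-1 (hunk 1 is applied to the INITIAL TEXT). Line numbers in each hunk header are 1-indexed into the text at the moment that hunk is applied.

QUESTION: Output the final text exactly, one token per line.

Answer: jszyz
fcni
vpvp
cjl
whm
awnll
mbhcw
drpb
gur
jhhi
syrwo
ifwi

Derivation:
Hunk 1: at line 4 remove [xckmv,fqe] add [fqi,ela,blv] -> 13 lines: jszyz fcni vpvp yadsv sumq fqi ela blv mbhcw ecln jobq syrwo ifwi
Hunk 2: at line 8 remove [ecln,jobq] add [jwfy,lvvec,avtl] -> 14 lines: jszyz fcni vpvp yadsv sumq fqi ela blv mbhcw jwfy lvvec avtl syrwo ifwi
Hunk 3: at line 3 remove [yadsv,sumq] add [sxcew] -> 13 lines: jszyz fcni vpvp sxcew fqi ela blv mbhcw jwfy lvvec avtl syrwo ifwi
Hunk 4: at line 3 remove [sxcew,fqi,ela] add [cjl,whm] -> 12 lines: jszyz fcni vpvp cjl whm blv mbhcw jwfy lvvec avtl syrwo ifwi
Hunk 5: at line 6 remove [jwfy,lvvec,avtl] add [drpb,zpfn,jhhi] -> 12 lines: jszyz fcni vpvp cjl whm blv mbhcw drpb zpfn jhhi syrwo ifwi
Hunk 6: at line 5 remove [blv] add [awnll] -> 12 lines: jszyz fcni vpvp cjl whm awnll mbhcw drpb zpfn jhhi syrwo ifwi
Hunk 7: at line 7 remove [zpfn] add [gur] -> 12 lines: jszyz fcni vpvp cjl whm awnll mbhcw drpb gur jhhi syrwo ifwi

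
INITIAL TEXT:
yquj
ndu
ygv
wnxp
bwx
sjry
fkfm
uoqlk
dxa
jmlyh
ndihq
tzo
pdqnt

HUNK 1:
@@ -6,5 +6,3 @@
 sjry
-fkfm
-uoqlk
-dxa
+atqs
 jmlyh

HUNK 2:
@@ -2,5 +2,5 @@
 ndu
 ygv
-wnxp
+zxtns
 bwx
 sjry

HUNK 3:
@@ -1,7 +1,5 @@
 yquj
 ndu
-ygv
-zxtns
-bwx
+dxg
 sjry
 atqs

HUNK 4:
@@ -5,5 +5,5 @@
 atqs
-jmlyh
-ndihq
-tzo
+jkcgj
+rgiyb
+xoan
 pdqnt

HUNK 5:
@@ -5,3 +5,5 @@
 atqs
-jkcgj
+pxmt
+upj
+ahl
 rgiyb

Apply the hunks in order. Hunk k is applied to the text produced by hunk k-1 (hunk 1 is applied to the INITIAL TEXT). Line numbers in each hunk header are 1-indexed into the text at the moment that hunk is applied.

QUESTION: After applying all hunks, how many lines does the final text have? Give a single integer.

Answer: 11

Derivation:
Hunk 1: at line 6 remove [fkfm,uoqlk,dxa] add [atqs] -> 11 lines: yquj ndu ygv wnxp bwx sjry atqs jmlyh ndihq tzo pdqnt
Hunk 2: at line 2 remove [wnxp] add [zxtns] -> 11 lines: yquj ndu ygv zxtns bwx sjry atqs jmlyh ndihq tzo pdqnt
Hunk 3: at line 1 remove [ygv,zxtns,bwx] add [dxg] -> 9 lines: yquj ndu dxg sjry atqs jmlyh ndihq tzo pdqnt
Hunk 4: at line 5 remove [jmlyh,ndihq,tzo] add [jkcgj,rgiyb,xoan] -> 9 lines: yquj ndu dxg sjry atqs jkcgj rgiyb xoan pdqnt
Hunk 5: at line 5 remove [jkcgj] add [pxmt,upj,ahl] -> 11 lines: yquj ndu dxg sjry atqs pxmt upj ahl rgiyb xoan pdqnt
Final line count: 11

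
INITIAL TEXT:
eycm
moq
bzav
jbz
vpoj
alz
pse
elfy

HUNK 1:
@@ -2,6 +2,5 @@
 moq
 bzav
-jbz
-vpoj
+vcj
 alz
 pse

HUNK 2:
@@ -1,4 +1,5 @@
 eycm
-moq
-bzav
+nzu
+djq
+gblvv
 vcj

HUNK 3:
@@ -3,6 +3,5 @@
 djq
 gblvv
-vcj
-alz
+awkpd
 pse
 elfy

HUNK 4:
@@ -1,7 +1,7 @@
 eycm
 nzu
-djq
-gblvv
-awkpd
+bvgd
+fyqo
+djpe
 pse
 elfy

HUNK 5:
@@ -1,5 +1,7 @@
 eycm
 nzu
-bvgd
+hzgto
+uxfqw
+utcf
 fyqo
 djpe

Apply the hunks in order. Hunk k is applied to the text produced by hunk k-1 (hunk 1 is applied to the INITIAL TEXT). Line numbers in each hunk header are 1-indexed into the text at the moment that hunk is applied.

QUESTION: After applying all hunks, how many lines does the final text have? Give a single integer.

Hunk 1: at line 2 remove [jbz,vpoj] add [vcj] -> 7 lines: eycm moq bzav vcj alz pse elfy
Hunk 2: at line 1 remove [moq,bzav] add [nzu,djq,gblvv] -> 8 lines: eycm nzu djq gblvv vcj alz pse elfy
Hunk 3: at line 3 remove [vcj,alz] add [awkpd] -> 7 lines: eycm nzu djq gblvv awkpd pse elfy
Hunk 4: at line 1 remove [djq,gblvv,awkpd] add [bvgd,fyqo,djpe] -> 7 lines: eycm nzu bvgd fyqo djpe pse elfy
Hunk 5: at line 1 remove [bvgd] add [hzgto,uxfqw,utcf] -> 9 lines: eycm nzu hzgto uxfqw utcf fyqo djpe pse elfy
Final line count: 9

Answer: 9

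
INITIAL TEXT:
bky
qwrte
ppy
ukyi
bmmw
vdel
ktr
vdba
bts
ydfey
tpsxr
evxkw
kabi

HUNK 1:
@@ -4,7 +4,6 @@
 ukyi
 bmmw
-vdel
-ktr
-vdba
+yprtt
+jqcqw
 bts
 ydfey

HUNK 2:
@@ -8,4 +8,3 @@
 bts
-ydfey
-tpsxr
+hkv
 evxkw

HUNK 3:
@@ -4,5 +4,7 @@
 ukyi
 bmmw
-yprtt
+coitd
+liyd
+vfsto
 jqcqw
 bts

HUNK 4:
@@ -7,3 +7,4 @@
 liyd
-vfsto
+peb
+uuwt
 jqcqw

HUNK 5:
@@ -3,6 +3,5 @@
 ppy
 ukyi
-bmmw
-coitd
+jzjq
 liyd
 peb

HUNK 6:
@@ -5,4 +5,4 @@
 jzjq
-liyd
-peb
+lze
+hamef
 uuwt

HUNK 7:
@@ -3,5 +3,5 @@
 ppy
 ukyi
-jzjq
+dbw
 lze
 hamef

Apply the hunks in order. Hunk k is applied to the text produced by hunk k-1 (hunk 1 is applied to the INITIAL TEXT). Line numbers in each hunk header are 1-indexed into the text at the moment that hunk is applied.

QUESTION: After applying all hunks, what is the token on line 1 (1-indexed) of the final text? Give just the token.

Answer: bky

Derivation:
Hunk 1: at line 4 remove [vdel,ktr,vdba] add [yprtt,jqcqw] -> 12 lines: bky qwrte ppy ukyi bmmw yprtt jqcqw bts ydfey tpsxr evxkw kabi
Hunk 2: at line 8 remove [ydfey,tpsxr] add [hkv] -> 11 lines: bky qwrte ppy ukyi bmmw yprtt jqcqw bts hkv evxkw kabi
Hunk 3: at line 4 remove [yprtt] add [coitd,liyd,vfsto] -> 13 lines: bky qwrte ppy ukyi bmmw coitd liyd vfsto jqcqw bts hkv evxkw kabi
Hunk 4: at line 7 remove [vfsto] add [peb,uuwt] -> 14 lines: bky qwrte ppy ukyi bmmw coitd liyd peb uuwt jqcqw bts hkv evxkw kabi
Hunk 5: at line 3 remove [bmmw,coitd] add [jzjq] -> 13 lines: bky qwrte ppy ukyi jzjq liyd peb uuwt jqcqw bts hkv evxkw kabi
Hunk 6: at line 5 remove [liyd,peb] add [lze,hamef] -> 13 lines: bky qwrte ppy ukyi jzjq lze hamef uuwt jqcqw bts hkv evxkw kabi
Hunk 7: at line 3 remove [jzjq] add [dbw] -> 13 lines: bky qwrte ppy ukyi dbw lze hamef uuwt jqcqw bts hkv evxkw kabi
Final line 1: bky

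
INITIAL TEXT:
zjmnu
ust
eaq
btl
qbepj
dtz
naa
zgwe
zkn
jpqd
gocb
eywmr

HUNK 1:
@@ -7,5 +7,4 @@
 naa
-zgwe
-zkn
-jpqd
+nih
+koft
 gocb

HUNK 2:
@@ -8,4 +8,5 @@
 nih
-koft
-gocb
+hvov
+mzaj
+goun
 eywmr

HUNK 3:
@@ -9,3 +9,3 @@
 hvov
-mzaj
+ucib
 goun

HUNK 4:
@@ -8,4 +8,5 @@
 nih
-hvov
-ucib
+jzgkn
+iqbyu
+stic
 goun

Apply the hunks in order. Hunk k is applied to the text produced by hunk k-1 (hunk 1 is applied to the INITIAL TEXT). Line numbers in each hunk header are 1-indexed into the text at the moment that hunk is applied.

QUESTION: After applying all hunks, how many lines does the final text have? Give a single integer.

Hunk 1: at line 7 remove [zgwe,zkn,jpqd] add [nih,koft] -> 11 lines: zjmnu ust eaq btl qbepj dtz naa nih koft gocb eywmr
Hunk 2: at line 8 remove [koft,gocb] add [hvov,mzaj,goun] -> 12 lines: zjmnu ust eaq btl qbepj dtz naa nih hvov mzaj goun eywmr
Hunk 3: at line 9 remove [mzaj] add [ucib] -> 12 lines: zjmnu ust eaq btl qbepj dtz naa nih hvov ucib goun eywmr
Hunk 4: at line 8 remove [hvov,ucib] add [jzgkn,iqbyu,stic] -> 13 lines: zjmnu ust eaq btl qbepj dtz naa nih jzgkn iqbyu stic goun eywmr
Final line count: 13

Answer: 13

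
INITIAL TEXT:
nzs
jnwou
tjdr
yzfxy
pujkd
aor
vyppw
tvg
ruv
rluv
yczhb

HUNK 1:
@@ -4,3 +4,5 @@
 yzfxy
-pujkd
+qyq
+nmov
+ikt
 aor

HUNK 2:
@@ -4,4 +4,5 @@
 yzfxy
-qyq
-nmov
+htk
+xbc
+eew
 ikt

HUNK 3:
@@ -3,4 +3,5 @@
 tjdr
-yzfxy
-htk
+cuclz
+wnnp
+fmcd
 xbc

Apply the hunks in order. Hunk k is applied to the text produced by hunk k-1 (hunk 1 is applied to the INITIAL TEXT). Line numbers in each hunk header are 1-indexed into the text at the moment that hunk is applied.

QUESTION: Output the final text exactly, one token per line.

Hunk 1: at line 4 remove [pujkd] add [qyq,nmov,ikt] -> 13 lines: nzs jnwou tjdr yzfxy qyq nmov ikt aor vyppw tvg ruv rluv yczhb
Hunk 2: at line 4 remove [qyq,nmov] add [htk,xbc,eew] -> 14 lines: nzs jnwou tjdr yzfxy htk xbc eew ikt aor vyppw tvg ruv rluv yczhb
Hunk 3: at line 3 remove [yzfxy,htk] add [cuclz,wnnp,fmcd] -> 15 lines: nzs jnwou tjdr cuclz wnnp fmcd xbc eew ikt aor vyppw tvg ruv rluv yczhb

Answer: nzs
jnwou
tjdr
cuclz
wnnp
fmcd
xbc
eew
ikt
aor
vyppw
tvg
ruv
rluv
yczhb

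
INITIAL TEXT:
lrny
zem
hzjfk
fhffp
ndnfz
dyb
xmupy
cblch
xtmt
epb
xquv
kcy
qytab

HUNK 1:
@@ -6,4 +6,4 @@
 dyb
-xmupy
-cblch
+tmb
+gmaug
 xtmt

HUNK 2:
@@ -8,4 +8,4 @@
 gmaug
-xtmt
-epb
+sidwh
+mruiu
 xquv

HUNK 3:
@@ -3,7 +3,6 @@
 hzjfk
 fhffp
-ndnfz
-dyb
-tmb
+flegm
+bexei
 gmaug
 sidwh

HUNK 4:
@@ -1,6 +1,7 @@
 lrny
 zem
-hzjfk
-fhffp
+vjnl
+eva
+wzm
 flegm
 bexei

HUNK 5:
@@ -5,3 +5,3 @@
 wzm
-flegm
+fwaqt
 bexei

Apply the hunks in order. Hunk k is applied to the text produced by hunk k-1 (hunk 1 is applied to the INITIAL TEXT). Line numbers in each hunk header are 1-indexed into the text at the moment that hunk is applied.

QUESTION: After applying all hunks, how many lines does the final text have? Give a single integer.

Hunk 1: at line 6 remove [xmupy,cblch] add [tmb,gmaug] -> 13 lines: lrny zem hzjfk fhffp ndnfz dyb tmb gmaug xtmt epb xquv kcy qytab
Hunk 2: at line 8 remove [xtmt,epb] add [sidwh,mruiu] -> 13 lines: lrny zem hzjfk fhffp ndnfz dyb tmb gmaug sidwh mruiu xquv kcy qytab
Hunk 3: at line 3 remove [ndnfz,dyb,tmb] add [flegm,bexei] -> 12 lines: lrny zem hzjfk fhffp flegm bexei gmaug sidwh mruiu xquv kcy qytab
Hunk 4: at line 1 remove [hzjfk,fhffp] add [vjnl,eva,wzm] -> 13 lines: lrny zem vjnl eva wzm flegm bexei gmaug sidwh mruiu xquv kcy qytab
Hunk 5: at line 5 remove [flegm] add [fwaqt] -> 13 lines: lrny zem vjnl eva wzm fwaqt bexei gmaug sidwh mruiu xquv kcy qytab
Final line count: 13

Answer: 13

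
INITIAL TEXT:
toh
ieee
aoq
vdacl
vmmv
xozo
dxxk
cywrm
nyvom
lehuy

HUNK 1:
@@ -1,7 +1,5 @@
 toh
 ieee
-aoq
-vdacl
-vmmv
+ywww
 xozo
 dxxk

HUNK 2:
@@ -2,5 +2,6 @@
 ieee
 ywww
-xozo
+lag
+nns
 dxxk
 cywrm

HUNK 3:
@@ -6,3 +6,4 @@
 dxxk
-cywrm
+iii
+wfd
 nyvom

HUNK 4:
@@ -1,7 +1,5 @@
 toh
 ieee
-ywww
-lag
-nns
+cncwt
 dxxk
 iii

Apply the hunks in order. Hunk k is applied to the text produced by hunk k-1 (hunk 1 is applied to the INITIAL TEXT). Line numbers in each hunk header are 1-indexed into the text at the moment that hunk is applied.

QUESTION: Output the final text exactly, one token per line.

Hunk 1: at line 1 remove [aoq,vdacl,vmmv] add [ywww] -> 8 lines: toh ieee ywww xozo dxxk cywrm nyvom lehuy
Hunk 2: at line 2 remove [xozo] add [lag,nns] -> 9 lines: toh ieee ywww lag nns dxxk cywrm nyvom lehuy
Hunk 3: at line 6 remove [cywrm] add [iii,wfd] -> 10 lines: toh ieee ywww lag nns dxxk iii wfd nyvom lehuy
Hunk 4: at line 1 remove [ywww,lag,nns] add [cncwt] -> 8 lines: toh ieee cncwt dxxk iii wfd nyvom lehuy

Answer: toh
ieee
cncwt
dxxk
iii
wfd
nyvom
lehuy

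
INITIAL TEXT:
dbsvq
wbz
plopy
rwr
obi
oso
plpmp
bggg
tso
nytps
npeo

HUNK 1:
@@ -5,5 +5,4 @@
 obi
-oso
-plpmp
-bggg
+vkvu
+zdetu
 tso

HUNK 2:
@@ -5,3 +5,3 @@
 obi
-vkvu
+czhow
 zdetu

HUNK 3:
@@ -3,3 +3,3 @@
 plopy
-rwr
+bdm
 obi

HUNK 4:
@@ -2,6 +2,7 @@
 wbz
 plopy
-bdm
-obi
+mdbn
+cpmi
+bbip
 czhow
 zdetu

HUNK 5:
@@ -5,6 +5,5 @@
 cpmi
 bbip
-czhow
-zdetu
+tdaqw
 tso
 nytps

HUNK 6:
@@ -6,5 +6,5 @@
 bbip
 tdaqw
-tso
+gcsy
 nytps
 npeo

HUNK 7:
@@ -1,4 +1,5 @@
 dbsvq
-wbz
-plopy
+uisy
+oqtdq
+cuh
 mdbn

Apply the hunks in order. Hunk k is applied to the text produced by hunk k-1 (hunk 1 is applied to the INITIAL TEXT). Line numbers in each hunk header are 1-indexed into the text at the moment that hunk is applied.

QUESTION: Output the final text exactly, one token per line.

Answer: dbsvq
uisy
oqtdq
cuh
mdbn
cpmi
bbip
tdaqw
gcsy
nytps
npeo

Derivation:
Hunk 1: at line 5 remove [oso,plpmp,bggg] add [vkvu,zdetu] -> 10 lines: dbsvq wbz plopy rwr obi vkvu zdetu tso nytps npeo
Hunk 2: at line 5 remove [vkvu] add [czhow] -> 10 lines: dbsvq wbz plopy rwr obi czhow zdetu tso nytps npeo
Hunk 3: at line 3 remove [rwr] add [bdm] -> 10 lines: dbsvq wbz plopy bdm obi czhow zdetu tso nytps npeo
Hunk 4: at line 2 remove [bdm,obi] add [mdbn,cpmi,bbip] -> 11 lines: dbsvq wbz plopy mdbn cpmi bbip czhow zdetu tso nytps npeo
Hunk 5: at line 5 remove [czhow,zdetu] add [tdaqw] -> 10 lines: dbsvq wbz plopy mdbn cpmi bbip tdaqw tso nytps npeo
Hunk 6: at line 6 remove [tso] add [gcsy] -> 10 lines: dbsvq wbz plopy mdbn cpmi bbip tdaqw gcsy nytps npeo
Hunk 7: at line 1 remove [wbz,plopy] add [uisy,oqtdq,cuh] -> 11 lines: dbsvq uisy oqtdq cuh mdbn cpmi bbip tdaqw gcsy nytps npeo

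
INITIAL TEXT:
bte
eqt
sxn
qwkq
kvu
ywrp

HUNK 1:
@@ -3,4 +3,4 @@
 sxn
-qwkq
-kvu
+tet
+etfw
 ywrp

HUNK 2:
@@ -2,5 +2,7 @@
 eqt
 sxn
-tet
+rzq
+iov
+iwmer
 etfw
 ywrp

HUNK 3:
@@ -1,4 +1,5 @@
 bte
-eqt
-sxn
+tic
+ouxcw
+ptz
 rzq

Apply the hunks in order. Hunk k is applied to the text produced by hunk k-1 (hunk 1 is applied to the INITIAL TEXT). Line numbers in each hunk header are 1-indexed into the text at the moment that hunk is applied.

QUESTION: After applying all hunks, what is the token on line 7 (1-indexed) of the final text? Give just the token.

Hunk 1: at line 3 remove [qwkq,kvu] add [tet,etfw] -> 6 lines: bte eqt sxn tet etfw ywrp
Hunk 2: at line 2 remove [tet] add [rzq,iov,iwmer] -> 8 lines: bte eqt sxn rzq iov iwmer etfw ywrp
Hunk 3: at line 1 remove [eqt,sxn] add [tic,ouxcw,ptz] -> 9 lines: bte tic ouxcw ptz rzq iov iwmer etfw ywrp
Final line 7: iwmer

Answer: iwmer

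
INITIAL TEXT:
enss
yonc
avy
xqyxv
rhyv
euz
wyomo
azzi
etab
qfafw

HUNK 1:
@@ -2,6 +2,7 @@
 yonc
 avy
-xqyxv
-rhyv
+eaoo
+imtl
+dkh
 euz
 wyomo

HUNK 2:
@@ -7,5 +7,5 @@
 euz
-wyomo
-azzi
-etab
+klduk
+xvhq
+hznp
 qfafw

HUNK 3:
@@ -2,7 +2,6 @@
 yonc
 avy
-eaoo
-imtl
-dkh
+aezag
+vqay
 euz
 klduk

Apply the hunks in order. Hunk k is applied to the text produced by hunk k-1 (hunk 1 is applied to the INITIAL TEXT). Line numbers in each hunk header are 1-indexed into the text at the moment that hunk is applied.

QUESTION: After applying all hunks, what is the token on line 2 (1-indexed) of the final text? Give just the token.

Answer: yonc

Derivation:
Hunk 1: at line 2 remove [xqyxv,rhyv] add [eaoo,imtl,dkh] -> 11 lines: enss yonc avy eaoo imtl dkh euz wyomo azzi etab qfafw
Hunk 2: at line 7 remove [wyomo,azzi,etab] add [klduk,xvhq,hznp] -> 11 lines: enss yonc avy eaoo imtl dkh euz klduk xvhq hznp qfafw
Hunk 3: at line 2 remove [eaoo,imtl,dkh] add [aezag,vqay] -> 10 lines: enss yonc avy aezag vqay euz klduk xvhq hznp qfafw
Final line 2: yonc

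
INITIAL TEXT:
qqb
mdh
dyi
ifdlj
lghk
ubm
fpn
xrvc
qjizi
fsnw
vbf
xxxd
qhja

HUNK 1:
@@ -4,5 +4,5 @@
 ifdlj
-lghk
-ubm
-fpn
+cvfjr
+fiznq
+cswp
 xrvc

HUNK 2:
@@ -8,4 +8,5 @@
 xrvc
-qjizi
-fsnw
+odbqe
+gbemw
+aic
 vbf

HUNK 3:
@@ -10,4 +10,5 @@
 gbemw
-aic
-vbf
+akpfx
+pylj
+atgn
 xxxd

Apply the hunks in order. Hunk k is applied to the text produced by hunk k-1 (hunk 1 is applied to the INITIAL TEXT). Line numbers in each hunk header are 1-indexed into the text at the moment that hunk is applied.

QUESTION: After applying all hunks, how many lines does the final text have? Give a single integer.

Answer: 15

Derivation:
Hunk 1: at line 4 remove [lghk,ubm,fpn] add [cvfjr,fiznq,cswp] -> 13 lines: qqb mdh dyi ifdlj cvfjr fiznq cswp xrvc qjizi fsnw vbf xxxd qhja
Hunk 2: at line 8 remove [qjizi,fsnw] add [odbqe,gbemw,aic] -> 14 lines: qqb mdh dyi ifdlj cvfjr fiznq cswp xrvc odbqe gbemw aic vbf xxxd qhja
Hunk 3: at line 10 remove [aic,vbf] add [akpfx,pylj,atgn] -> 15 lines: qqb mdh dyi ifdlj cvfjr fiznq cswp xrvc odbqe gbemw akpfx pylj atgn xxxd qhja
Final line count: 15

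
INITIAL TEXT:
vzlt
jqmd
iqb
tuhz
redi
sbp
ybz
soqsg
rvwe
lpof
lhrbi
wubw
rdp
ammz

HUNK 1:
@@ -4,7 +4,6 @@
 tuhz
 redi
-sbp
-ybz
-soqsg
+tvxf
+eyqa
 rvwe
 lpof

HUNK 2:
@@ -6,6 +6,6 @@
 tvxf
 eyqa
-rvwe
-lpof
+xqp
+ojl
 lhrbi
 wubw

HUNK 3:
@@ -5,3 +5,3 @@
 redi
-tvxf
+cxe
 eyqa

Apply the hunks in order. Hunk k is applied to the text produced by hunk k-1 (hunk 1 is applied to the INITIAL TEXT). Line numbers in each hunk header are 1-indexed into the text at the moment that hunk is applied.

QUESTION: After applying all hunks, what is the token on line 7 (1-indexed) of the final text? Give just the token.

Answer: eyqa

Derivation:
Hunk 1: at line 4 remove [sbp,ybz,soqsg] add [tvxf,eyqa] -> 13 lines: vzlt jqmd iqb tuhz redi tvxf eyqa rvwe lpof lhrbi wubw rdp ammz
Hunk 2: at line 6 remove [rvwe,lpof] add [xqp,ojl] -> 13 lines: vzlt jqmd iqb tuhz redi tvxf eyqa xqp ojl lhrbi wubw rdp ammz
Hunk 3: at line 5 remove [tvxf] add [cxe] -> 13 lines: vzlt jqmd iqb tuhz redi cxe eyqa xqp ojl lhrbi wubw rdp ammz
Final line 7: eyqa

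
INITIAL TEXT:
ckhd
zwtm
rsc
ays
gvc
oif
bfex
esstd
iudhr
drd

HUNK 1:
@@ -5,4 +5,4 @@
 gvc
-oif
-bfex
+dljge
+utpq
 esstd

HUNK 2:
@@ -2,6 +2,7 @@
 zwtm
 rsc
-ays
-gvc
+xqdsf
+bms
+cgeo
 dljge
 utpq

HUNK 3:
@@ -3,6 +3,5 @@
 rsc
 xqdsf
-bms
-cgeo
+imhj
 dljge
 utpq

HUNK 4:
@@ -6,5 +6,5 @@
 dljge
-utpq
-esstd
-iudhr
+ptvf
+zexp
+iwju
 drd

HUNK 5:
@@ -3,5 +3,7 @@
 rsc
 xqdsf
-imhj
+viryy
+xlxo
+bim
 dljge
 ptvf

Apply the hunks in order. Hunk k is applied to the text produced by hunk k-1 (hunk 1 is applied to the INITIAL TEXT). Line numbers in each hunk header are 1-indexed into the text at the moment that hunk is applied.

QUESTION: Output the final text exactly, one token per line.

Answer: ckhd
zwtm
rsc
xqdsf
viryy
xlxo
bim
dljge
ptvf
zexp
iwju
drd

Derivation:
Hunk 1: at line 5 remove [oif,bfex] add [dljge,utpq] -> 10 lines: ckhd zwtm rsc ays gvc dljge utpq esstd iudhr drd
Hunk 2: at line 2 remove [ays,gvc] add [xqdsf,bms,cgeo] -> 11 lines: ckhd zwtm rsc xqdsf bms cgeo dljge utpq esstd iudhr drd
Hunk 3: at line 3 remove [bms,cgeo] add [imhj] -> 10 lines: ckhd zwtm rsc xqdsf imhj dljge utpq esstd iudhr drd
Hunk 4: at line 6 remove [utpq,esstd,iudhr] add [ptvf,zexp,iwju] -> 10 lines: ckhd zwtm rsc xqdsf imhj dljge ptvf zexp iwju drd
Hunk 5: at line 3 remove [imhj] add [viryy,xlxo,bim] -> 12 lines: ckhd zwtm rsc xqdsf viryy xlxo bim dljge ptvf zexp iwju drd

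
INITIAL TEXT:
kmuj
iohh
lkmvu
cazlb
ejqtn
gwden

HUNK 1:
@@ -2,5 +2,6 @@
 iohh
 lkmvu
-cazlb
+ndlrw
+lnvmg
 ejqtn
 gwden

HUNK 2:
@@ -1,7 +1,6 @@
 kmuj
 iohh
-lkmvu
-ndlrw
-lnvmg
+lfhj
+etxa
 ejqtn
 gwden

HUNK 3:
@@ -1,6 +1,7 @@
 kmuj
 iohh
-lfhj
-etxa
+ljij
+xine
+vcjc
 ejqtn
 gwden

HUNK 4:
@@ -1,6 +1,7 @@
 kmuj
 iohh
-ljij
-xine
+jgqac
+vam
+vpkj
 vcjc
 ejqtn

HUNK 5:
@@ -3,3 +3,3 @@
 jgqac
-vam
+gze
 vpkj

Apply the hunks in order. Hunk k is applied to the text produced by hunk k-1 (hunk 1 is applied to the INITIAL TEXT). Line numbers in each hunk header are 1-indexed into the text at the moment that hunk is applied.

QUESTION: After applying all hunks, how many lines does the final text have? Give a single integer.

Answer: 8

Derivation:
Hunk 1: at line 2 remove [cazlb] add [ndlrw,lnvmg] -> 7 lines: kmuj iohh lkmvu ndlrw lnvmg ejqtn gwden
Hunk 2: at line 1 remove [lkmvu,ndlrw,lnvmg] add [lfhj,etxa] -> 6 lines: kmuj iohh lfhj etxa ejqtn gwden
Hunk 3: at line 1 remove [lfhj,etxa] add [ljij,xine,vcjc] -> 7 lines: kmuj iohh ljij xine vcjc ejqtn gwden
Hunk 4: at line 1 remove [ljij,xine] add [jgqac,vam,vpkj] -> 8 lines: kmuj iohh jgqac vam vpkj vcjc ejqtn gwden
Hunk 5: at line 3 remove [vam] add [gze] -> 8 lines: kmuj iohh jgqac gze vpkj vcjc ejqtn gwden
Final line count: 8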